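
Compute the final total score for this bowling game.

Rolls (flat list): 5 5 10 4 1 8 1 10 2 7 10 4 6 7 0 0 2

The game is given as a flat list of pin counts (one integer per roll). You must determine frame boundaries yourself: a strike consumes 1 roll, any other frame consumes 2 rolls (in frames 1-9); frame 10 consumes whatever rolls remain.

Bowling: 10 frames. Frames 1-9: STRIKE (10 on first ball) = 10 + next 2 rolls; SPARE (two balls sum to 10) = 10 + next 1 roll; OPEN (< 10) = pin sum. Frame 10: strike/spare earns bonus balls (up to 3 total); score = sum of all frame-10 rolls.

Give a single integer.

Answer: 123

Derivation:
Frame 1: SPARE (5+5=10). 10 + next roll (10) = 20. Cumulative: 20
Frame 2: STRIKE. 10 + next two rolls (4+1) = 15. Cumulative: 35
Frame 3: OPEN (4+1=5). Cumulative: 40
Frame 4: OPEN (8+1=9). Cumulative: 49
Frame 5: STRIKE. 10 + next two rolls (2+7) = 19. Cumulative: 68
Frame 6: OPEN (2+7=9). Cumulative: 77
Frame 7: STRIKE. 10 + next two rolls (4+6) = 20. Cumulative: 97
Frame 8: SPARE (4+6=10). 10 + next roll (7) = 17. Cumulative: 114
Frame 9: OPEN (7+0=7). Cumulative: 121
Frame 10: OPEN. Sum of all frame-10 rolls (0+2) = 2. Cumulative: 123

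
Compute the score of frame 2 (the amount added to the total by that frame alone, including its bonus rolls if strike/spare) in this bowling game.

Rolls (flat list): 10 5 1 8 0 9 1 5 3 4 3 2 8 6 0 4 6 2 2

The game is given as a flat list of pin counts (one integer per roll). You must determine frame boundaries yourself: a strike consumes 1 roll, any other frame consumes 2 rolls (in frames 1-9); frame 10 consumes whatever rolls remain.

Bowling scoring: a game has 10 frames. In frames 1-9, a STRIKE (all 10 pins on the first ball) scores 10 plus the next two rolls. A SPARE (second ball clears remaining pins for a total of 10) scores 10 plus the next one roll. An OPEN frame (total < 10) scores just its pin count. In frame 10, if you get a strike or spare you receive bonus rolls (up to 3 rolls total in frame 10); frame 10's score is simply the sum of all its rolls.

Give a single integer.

Answer: 6

Derivation:
Frame 1: STRIKE. 10 + next two rolls (5+1) = 16. Cumulative: 16
Frame 2: OPEN (5+1=6). Cumulative: 22
Frame 3: OPEN (8+0=8). Cumulative: 30
Frame 4: SPARE (9+1=10). 10 + next roll (5) = 15. Cumulative: 45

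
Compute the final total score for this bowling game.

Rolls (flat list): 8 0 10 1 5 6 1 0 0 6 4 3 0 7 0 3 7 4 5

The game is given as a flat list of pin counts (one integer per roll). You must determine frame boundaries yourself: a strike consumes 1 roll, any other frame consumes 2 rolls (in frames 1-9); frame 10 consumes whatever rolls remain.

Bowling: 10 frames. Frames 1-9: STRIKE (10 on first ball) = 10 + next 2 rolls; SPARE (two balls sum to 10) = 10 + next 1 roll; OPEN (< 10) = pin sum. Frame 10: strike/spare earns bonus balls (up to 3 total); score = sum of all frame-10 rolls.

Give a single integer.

Frame 1: OPEN (8+0=8). Cumulative: 8
Frame 2: STRIKE. 10 + next two rolls (1+5) = 16. Cumulative: 24
Frame 3: OPEN (1+5=6). Cumulative: 30
Frame 4: OPEN (6+1=7). Cumulative: 37
Frame 5: OPEN (0+0=0). Cumulative: 37
Frame 6: SPARE (6+4=10). 10 + next roll (3) = 13. Cumulative: 50
Frame 7: OPEN (3+0=3). Cumulative: 53
Frame 8: OPEN (7+0=7). Cumulative: 60
Frame 9: SPARE (3+7=10). 10 + next roll (4) = 14. Cumulative: 74
Frame 10: OPEN. Sum of all frame-10 rolls (4+5) = 9. Cumulative: 83

Answer: 83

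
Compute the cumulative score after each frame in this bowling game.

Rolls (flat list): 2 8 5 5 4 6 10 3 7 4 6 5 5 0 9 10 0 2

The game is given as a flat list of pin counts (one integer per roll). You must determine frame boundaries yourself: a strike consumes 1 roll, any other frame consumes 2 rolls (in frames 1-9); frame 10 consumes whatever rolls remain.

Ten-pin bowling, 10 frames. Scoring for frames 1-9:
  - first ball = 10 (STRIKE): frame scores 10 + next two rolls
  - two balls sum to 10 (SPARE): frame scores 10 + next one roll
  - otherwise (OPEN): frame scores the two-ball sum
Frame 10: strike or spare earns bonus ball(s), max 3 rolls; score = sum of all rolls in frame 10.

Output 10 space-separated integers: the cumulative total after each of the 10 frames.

Frame 1: SPARE (2+8=10). 10 + next roll (5) = 15. Cumulative: 15
Frame 2: SPARE (5+5=10). 10 + next roll (4) = 14. Cumulative: 29
Frame 3: SPARE (4+6=10). 10 + next roll (10) = 20. Cumulative: 49
Frame 4: STRIKE. 10 + next two rolls (3+7) = 20. Cumulative: 69
Frame 5: SPARE (3+7=10). 10 + next roll (4) = 14. Cumulative: 83
Frame 6: SPARE (4+6=10). 10 + next roll (5) = 15. Cumulative: 98
Frame 7: SPARE (5+5=10). 10 + next roll (0) = 10. Cumulative: 108
Frame 8: OPEN (0+9=9). Cumulative: 117
Frame 9: STRIKE. 10 + next two rolls (0+2) = 12. Cumulative: 129
Frame 10: OPEN. Sum of all frame-10 rolls (0+2) = 2. Cumulative: 131

Answer: 15 29 49 69 83 98 108 117 129 131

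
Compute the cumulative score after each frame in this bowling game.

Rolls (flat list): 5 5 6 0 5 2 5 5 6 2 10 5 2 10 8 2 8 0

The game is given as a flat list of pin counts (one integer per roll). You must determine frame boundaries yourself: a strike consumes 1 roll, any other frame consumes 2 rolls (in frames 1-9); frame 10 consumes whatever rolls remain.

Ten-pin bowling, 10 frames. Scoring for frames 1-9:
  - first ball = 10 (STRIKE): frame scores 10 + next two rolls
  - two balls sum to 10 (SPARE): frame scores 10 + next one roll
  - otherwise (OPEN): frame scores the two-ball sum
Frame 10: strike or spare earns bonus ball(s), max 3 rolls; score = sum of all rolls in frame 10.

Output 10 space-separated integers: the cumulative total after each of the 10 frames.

Frame 1: SPARE (5+5=10). 10 + next roll (6) = 16. Cumulative: 16
Frame 2: OPEN (6+0=6). Cumulative: 22
Frame 3: OPEN (5+2=7). Cumulative: 29
Frame 4: SPARE (5+5=10). 10 + next roll (6) = 16. Cumulative: 45
Frame 5: OPEN (6+2=8). Cumulative: 53
Frame 6: STRIKE. 10 + next two rolls (5+2) = 17. Cumulative: 70
Frame 7: OPEN (5+2=7). Cumulative: 77
Frame 8: STRIKE. 10 + next two rolls (8+2) = 20. Cumulative: 97
Frame 9: SPARE (8+2=10). 10 + next roll (8) = 18. Cumulative: 115
Frame 10: OPEN. Sum of all frame-10 rolls (8+0) = 8. Cumulative: 123

Answer: 16 22 29 45 53 70 77 97 115 123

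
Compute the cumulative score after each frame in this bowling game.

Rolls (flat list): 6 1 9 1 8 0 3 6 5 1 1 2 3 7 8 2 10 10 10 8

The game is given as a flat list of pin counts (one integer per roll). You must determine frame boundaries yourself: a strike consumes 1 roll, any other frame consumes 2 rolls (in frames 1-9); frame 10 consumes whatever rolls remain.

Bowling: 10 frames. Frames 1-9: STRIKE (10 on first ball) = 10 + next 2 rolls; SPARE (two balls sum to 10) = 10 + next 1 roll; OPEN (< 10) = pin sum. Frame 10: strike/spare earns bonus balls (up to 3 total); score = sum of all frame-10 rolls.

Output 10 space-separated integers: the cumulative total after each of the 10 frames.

Frame 1: OPEN (6+1=7). Cumulative: 7
Frame 2: SPARE (9+1=10). 10 + next roll (8) = 18. Cumulative: 25
Frame 3: OPEN (8+0=8). Cumulative: 33
Frame 4: OPEN (3+6=9). Cumulative: 42
Frame 5: OPEN (5+1=6). Cumulative: 48
Frame 6: OPEN (1+2=3). Cumulative: 51
Frame 7: SPARE (3+7=10). 10 + next roll (8) = 18. Cumulative: 69
Frame 8: SPARE (8+2=10). 10 + next roll (10) = 20. Cumulative: 89
Frame 9: STRIKE. 10 + next two rolls (10+10) = 30. Cumulative: 119
Frame 10: STRIKE. Sum of all frame-10 rolls (10+10+8) = 28. Cumulative: 147

Answer: 7 25 33 42 48 51 69 89 119 147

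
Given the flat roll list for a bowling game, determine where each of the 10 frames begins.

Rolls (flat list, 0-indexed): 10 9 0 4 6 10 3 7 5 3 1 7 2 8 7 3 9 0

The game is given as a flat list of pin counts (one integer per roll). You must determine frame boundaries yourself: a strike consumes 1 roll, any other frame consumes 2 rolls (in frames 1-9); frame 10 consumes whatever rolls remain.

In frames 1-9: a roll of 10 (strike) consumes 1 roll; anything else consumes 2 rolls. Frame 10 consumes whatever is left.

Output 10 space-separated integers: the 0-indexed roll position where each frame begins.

Frame 1 starts at roll index 0: roll=10 (strike), consumes 1 roll
Frame 2 starts at roll index 1: rolls=9,0 (sum=9), consumes 2 rolls
Frame 3 starts at roll index 3: rolls=4,6 (sum=10), consumes 2 rolls
Frame 4 starts at roll index 5: roll=10 (strike), consumes 1 roll
Frame 5 starts at roll index 6: rolls=3,7 (sum=10), consumes 2 rolls
Frame 6 starts at roll index 8: rolls=5,3 (sum=8), consumes 2 rolls
Frame 7 starts at roll index 10: rolls=1,7 (sum=8), consumes 2 rolls
Frame 8 starts at roll index 12: rolls=2,8 (sum=10), consumes 2 rolls
Frame 9 starts at roll index 14: rolls=7,3 (sum=10), consumes 2 rolls
Frame 10 starts at roll index 16: 2 remaining rolls

Answer: 0 1 3 5 6 8 10 12 14 16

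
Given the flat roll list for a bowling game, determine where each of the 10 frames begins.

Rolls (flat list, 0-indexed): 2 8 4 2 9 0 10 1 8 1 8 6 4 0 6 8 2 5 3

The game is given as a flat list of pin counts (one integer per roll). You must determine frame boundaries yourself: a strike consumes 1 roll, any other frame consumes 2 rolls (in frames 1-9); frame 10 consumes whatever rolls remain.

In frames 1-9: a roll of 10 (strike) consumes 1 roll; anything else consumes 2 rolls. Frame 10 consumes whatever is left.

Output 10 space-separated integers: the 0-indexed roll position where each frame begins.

Answer: 0 2 4 6 7 9 11 13 15 17

Derivation:
Frame 1 starts at roll index 0: rolls=2,8 (sum=10), consumes 2 rolls
Frame 2 starts at roll index 2: rolls=4,2 (sum=6), consumes 2 rolls
Frame 3 starts at roll index 4: rolls=9,0 (sum=9), consumes 2 rolls
Frame 4 starts at roll index 6: roll=10 (strike), consumes 1 roll
Frame 5 starts at roll index 7: rolls=1,8 (sum=9), consumes 2 rolls
Frame 6 starts at roll index 9: rolls=1,8 (sum=9), consumes 2 rolls
Frame 7 starts at roll index 11: rolls=6,4 (sum=10), consumes 2 rolls
Frame 8 starts at roll index 13: rolls=0,6 (sum=6), consumes 2 rolls
Frame 9 starts at roll index 15: rolls=8,2 (sum=10), consumes 2 rolls
Frame 10 starts at roll index 17: 2 remaining rolls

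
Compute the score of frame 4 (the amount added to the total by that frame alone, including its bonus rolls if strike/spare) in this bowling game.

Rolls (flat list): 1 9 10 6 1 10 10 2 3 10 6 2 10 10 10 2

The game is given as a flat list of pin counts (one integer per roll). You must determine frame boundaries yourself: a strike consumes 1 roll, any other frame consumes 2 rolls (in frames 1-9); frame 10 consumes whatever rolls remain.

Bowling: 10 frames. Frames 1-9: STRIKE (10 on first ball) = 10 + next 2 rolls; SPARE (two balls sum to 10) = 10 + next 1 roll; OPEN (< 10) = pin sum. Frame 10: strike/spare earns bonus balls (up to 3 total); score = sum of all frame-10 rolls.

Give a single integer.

Frame 1: SPARE (1+9=10). 10 + next roll (10) = 20. Cumulative: 20
Frame 2: STRIKE. 10 + next two rolls (6+1) = 17. Cumulative: 37
Frame 3: OPEN (6+1=7). Cumulative: 44
Frame 4: STRIKE. 10 + next two rolls (10+2) = 22. Cumulative: 66
Frame 5: STRIKE. 10 + next two rolls (2+3) = 15. Cumulative: 81
Frame 6: OPEN (2+3=5). Cumulative: 86

Answer: 22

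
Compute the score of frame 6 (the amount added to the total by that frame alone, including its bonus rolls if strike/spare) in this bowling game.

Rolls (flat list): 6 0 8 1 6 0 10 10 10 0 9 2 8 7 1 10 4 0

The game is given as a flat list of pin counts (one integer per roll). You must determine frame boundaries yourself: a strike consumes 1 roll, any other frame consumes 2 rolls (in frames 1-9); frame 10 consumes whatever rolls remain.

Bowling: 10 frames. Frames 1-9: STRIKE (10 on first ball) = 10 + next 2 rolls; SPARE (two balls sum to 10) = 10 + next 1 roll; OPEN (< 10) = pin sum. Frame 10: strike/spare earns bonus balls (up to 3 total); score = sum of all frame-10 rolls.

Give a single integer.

Frame 1: OPEN (6+0=6). Cumulative: 6
Frame 2: OPEN (8+1=9). Cumulative: 15
Frame 3: OPEN (6+0=6). Cumulative: 21
Frame 4: STRIKE. 10 + next two rolls (10+10) = 30. Cumulative: 51
Frame 5: STRIKE. 10 + next two rolls (10+0) = 20. Cumulative: 71
Frame 6: STRIKE. 10 + next two rolls (0+9) = 19. Cumulative: 90
Frame 7: OPEN (0+9=9). Cumulative: 99
Frame 8: SPARE (2+8=10). 10 + next roll (7) = 17. Cumulative: 116

Answer: 19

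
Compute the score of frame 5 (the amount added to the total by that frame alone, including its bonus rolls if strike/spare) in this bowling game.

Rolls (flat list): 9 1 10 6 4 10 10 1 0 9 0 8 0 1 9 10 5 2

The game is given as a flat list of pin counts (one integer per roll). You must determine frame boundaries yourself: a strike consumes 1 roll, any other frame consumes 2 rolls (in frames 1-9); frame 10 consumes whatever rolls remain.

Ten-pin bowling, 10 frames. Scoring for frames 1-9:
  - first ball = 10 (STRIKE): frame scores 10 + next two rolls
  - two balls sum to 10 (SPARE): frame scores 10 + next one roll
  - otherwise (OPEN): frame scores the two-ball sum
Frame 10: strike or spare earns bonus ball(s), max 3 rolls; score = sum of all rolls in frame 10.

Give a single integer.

Frame 1: SPARE (9+1=10). 10 + next roll (10) = 20. Cumulative: 20
Frame 2: STRIKE. 10 + next two rolls (6+4) = 20. Cumulative: 40
Frame 3: SPARE (6+4=10). 10 + next roll (10) = 20. Cumulative: 60
Frame 4: STRIKE. 10 + next two rolls (10+1) = 21. Cumulative: 81
Frame 5: STRIKE. 10 + next two rolls (1+0) = 11. Cumulative: 92
Frame 6: OPEN (1+0=1). Cumulative: 93
Frame 7: OPEN (9+0=9). Cumulative: 102

Answer: 11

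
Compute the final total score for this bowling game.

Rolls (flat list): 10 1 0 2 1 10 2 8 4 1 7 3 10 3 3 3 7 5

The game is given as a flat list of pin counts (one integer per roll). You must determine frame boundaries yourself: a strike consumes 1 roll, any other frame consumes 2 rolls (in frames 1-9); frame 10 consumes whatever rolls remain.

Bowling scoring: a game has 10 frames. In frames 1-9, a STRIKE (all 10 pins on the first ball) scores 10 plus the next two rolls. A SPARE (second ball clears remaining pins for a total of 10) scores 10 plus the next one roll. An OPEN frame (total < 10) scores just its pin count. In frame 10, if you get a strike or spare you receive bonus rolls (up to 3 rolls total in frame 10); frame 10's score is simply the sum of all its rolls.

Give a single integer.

Frame 1: STRIKE. 10 + next two rolls (1+0) = 11. Cumulative: 11
Frame 2: OPEN (1+0=1). Cumulative: 12
Frame 3: OPEN (2+1=3). Cumulative: 15
Frame 4: STRIKE. 10 + next two rolls (2+8) = 20. Cumulative: 35
Frame 5: SPARE (2+8=10). 10 + next roll (4) = 14. Cumulative: 49
Frame 6: OPEN (4+1=5). Cumulative: 54
Frame 7: SPARE (7+3=10). 10 + next roll (10) = 20. Cumulative: 74
Frame 8: STRIKE. 10 + next two rolls (3+3) = 16. Cumulative: 90
Frame 9: OPEN (3+3=6). Cumulative: 96
Frame 10: SPARE. Sum of all frame-10 rolls (3+7+5) = 15. Cumulative: 111

Answer: 111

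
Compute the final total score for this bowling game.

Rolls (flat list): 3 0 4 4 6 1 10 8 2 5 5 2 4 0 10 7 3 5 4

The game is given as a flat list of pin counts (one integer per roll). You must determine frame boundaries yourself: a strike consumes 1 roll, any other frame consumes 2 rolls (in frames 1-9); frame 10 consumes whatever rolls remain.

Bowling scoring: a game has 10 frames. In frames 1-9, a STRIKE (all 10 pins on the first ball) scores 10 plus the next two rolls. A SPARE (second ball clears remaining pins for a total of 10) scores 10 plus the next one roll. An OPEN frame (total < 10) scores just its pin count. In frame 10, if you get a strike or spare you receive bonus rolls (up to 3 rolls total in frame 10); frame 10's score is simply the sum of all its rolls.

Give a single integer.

Answer: 112

Derivation:
Frame 1: OPEN (3+0=3). Cumulative: 3
Frame 2: OPEN (4+4=8). Cumulative: 11
Frame 3: OPEN (6+1=7). Cumulative: 18
Frame 4: STRIKE. 10 + next two rolls (8+2) = 20. Cumulative: 38
Frame 5: SPARE (8+2=10). 10 + next roll (5) = 15. Cumulative: 53
Frame 6: SPARE (5+5=10). 10 + next roll (2) = 12. Cumulative: 65
Frame 7: OPEN (2+4=6). Cumulative: 71
Frame 8: SPARE (0+10=10). 10 + next roll (7) = 17. Cumulative: 88
Frame 9: SPARE (7+3=10). 10 + next roll (5) = 15. Cumulative: 103
Frame 10: OPEN. Sum of all frame-10 rolls (5+4) = 9. Cumulative: 112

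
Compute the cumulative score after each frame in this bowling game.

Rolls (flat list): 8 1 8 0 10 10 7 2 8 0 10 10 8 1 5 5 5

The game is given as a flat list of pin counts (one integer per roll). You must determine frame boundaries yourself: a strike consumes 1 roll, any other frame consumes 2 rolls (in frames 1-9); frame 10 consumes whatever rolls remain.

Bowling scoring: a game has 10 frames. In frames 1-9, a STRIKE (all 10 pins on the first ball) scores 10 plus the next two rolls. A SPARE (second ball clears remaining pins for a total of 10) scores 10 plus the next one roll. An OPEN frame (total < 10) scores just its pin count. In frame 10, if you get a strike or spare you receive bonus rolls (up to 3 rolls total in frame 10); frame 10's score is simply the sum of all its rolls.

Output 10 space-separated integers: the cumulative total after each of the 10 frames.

Answer: 9 17 44 63 72 80 108 127 136 151

Derivation:
Frame 1: OPEN (8+1=9). Cumulative: 9
Frame 2: OPEN (8+0=8). Cumulative: 17
Frame 3: STRIKE. 10 + next two rolls (10+7) = 27. Cumulative: 44
Frame 4: STRIKE. 10 + next two rolls (7+2) = 19. Cumulative: 63
Frame 5: OPEN (7+2=9). Cumulative: 72
Frame 6: OPEN (8+0=8). Cumulative: 80
Frame 7: STRIKE. 10 + next two rolls (10+8) = 28. Cumulative: 108
Frame 8: STRIKE. 10 + next two rolls (8+1) = 19. Cumulative: 127
Frame 9: OPEN (8+1=9). Cumulative: 136
Frame 10: SPARE. Sum of all frame-10 rolls (5+5+5) = 15. Cumulative: 151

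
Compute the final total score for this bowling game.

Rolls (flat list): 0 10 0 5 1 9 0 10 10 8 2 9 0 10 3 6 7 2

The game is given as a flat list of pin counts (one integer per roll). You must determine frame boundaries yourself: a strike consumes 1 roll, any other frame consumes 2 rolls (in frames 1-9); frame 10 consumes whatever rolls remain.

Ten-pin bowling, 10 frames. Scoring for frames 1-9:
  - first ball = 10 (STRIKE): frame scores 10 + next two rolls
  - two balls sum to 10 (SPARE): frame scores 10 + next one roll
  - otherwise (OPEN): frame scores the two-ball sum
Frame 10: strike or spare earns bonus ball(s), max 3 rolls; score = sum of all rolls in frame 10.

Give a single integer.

Frame 1: SPARE (0+10=10). 10 + next roll (0) = 10. Cumulative: 10
Frame 2: OPEN (0+5=5). Cumulative: 15
Frame 3: SPARE (1+9=10). 10 + next roll (0) = 10. Cumulative: 25
Frame 4: SPARE (0+10=10). 10 + next roll (10) = 20. Cumulative: 45
Frame 5: STRIKE. 10 + next two rolls (8+2) = 20. Cumulative: 65
Frame 6: SPARE (8+2=10). 10 + next roll (9) = 19. Cumulative: 84
Frame 7: OPEN (9+0=9). Cumulative: 93
Frame 8: STRIKE. 10 + next two rolls (3+6) = 19. Cumulative: 112
Frame 9: OPEN (3+6=9). Cumulative: 121
Frame 10: OPEN. Sum of all frame-10 rolls (7+2) = 9. Cumulative: 130

Answer: 130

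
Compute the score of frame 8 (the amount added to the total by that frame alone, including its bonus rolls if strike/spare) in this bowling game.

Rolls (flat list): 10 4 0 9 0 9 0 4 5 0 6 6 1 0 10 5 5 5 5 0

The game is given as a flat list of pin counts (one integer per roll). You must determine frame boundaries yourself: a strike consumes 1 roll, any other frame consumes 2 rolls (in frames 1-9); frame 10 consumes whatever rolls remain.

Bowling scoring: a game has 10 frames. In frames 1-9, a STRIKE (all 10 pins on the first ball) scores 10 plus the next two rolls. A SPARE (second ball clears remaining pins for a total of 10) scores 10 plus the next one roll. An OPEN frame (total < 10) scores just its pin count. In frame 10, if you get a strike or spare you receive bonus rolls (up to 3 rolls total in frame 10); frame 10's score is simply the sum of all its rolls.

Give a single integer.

Answer: 15

Derivation:
Frame 1: STRIKE. 10 + next two rolls (4+0) = 14. Cumulative: 14
Frame 2: OPEN (4+0=4). Cumulative: 18
Frame 3: OPEN (9+0=9). Cumulative: 27
Frame 4: OPEN (9+0=9). Cumulative: 36
Frame 5: OPEN (4+5=9). Cumulative: 45
Frame 6: OPEN (0+6=6). Cumulative: 51
Frame 7: OPEN (6+1=7). Cumulative: 58
Frame 8: SPARE (0+10=10). 10 + next roll (5) = 15. Cumulative: 73
Frame 9: SPARE (5+5=10). 10 + next roll (5) = 15. Cumulative: 88
Frame 10: SPARE. Sum of all frame-10 rolls (5+5+0) = 10. Cumulative: 98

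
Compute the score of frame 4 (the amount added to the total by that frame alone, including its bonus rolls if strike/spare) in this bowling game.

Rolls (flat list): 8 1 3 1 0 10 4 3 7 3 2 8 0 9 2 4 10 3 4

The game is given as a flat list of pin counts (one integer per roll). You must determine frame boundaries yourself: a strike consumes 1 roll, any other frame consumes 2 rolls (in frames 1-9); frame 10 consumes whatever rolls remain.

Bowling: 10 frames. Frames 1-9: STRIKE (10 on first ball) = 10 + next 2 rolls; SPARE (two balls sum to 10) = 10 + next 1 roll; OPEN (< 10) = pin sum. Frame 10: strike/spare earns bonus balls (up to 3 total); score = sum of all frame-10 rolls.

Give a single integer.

Frame 1: OPEN (8+1=9). Cumulative: 9
Frame 2: OPEN (3+1=4). Cumulative: 13
Frame 3: SPARE (0+10=10). 10 + next roll (4) = 14. Cumulative: 27
Frame 4: OPEN (4+3=7). Cumulative: 34
Frame 5: SPARE (7+3=10). 10 + next roll (2) = 12. Cumulative: 46
Frame 6: SPARE (2+8=10). 10 + next roll (0) = 10. Cumulative: 56

Answer: 7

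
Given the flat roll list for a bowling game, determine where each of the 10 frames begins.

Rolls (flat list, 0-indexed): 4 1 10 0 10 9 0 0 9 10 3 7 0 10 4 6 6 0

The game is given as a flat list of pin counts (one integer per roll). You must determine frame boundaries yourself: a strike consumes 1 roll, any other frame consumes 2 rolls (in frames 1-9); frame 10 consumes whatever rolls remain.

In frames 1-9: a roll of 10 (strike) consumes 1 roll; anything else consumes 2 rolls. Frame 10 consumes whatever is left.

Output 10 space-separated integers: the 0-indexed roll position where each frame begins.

Frame 1 starts at roll index 0: rolls=4,1 (sum=5), consumes 2 rolls
Frame 2 starts at roll index 2: roll=10 (strike), consumes 1 roll
Frame 3 starts at roll index 3: rolls=0,10 (sum=10), consumes 2 rolls
Frame 4 starts at roll index 5: rolls=9,0 (sum=9), consumes 2 rolls
Frame 5 starts at roll index 7: rolls=0,9 (sum=9), consumes 2 rolls
Frame 6 starts at roll index 9: roll=10 (strike), consumes 1 roll
Frame 7 starts at roll index 10: rolls=3,7 (sum=10), consumes 2 rolls
Frame 8 starts at roll index 12: rolls=0,10 (sum=10), consumes 2 rolls
Frame 9 starts at roll index 14: rolls=4,6 (sum=10), consumes 2 rolls
Frame 10 starts at roll index 16: 2 remaining rolls

Answer: 0 2 3 5 7 9 10 12 14 16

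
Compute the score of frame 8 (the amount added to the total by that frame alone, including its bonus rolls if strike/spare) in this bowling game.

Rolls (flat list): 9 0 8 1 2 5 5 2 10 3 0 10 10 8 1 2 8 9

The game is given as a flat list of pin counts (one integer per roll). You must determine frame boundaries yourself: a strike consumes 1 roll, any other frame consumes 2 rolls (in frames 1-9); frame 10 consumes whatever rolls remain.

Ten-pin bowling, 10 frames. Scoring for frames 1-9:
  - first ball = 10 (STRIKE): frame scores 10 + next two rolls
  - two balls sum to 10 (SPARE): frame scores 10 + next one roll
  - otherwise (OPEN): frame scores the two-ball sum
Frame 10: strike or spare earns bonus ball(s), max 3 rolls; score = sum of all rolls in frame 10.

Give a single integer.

Answer: 19

Derivation:
Frame 1: OPEN (9+0=9). Cumulative: 9
Frame 2: OPEN (8+1=9). Cumulative: 18
Frame 3: OPEN (2+5=7). Cumulative: 25
Frame 4: OPEN (5+2=7). Cumulative: 32
Frame 5: STRIKE. 10 + next two rolls (3+0) = 13. Cumulative: 45
Frame 6: OPEN (3+0=3). Cumulative: 48
Frame 7: STRIKE. 10 + next two rolls (10+8) = 28. Cumulative: 76
Frame 8: STRIKE. 10 + next two rolls (8+1) = 19. Cumulative: 95
Frame 9: OPEN (8+1=9). Cumulative: 104
Frame 10: SPARE. Sum of all frame-10 rolls (2+8+9) = 19. Cumulative: 123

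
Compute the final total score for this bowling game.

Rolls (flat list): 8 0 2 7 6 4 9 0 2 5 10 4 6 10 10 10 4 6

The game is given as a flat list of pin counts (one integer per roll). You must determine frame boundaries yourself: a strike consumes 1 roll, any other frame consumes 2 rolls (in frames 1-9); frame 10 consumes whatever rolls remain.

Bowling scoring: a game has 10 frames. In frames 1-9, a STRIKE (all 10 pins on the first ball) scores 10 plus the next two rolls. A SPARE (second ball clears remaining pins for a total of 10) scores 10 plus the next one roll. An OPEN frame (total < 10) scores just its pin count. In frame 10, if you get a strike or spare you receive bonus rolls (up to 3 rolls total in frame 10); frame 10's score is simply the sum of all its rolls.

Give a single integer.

Frame 1: OPEN (8+0=8). Cumulative: 8
Frame 2: OPEN (2+7=9). Cumulative: 17
Frame 3: SPARE (6+4=10). 10 + next roll (9) = 19. Cumulative: 36
Frame 4: OPEN (9+0=9). Cumulative: 45
Frame 5: OPEN (2+5=7). Cumulative: 52
Frame 6: STRIKE. 10 + next two rolls (4+6) = 20. Cumulative: 72
Frame 7: SPARE (4+6=10). 10 + next roll (10) = 20. Cumulative: 92
Frame 8: STRIKE. 10 + next two rolls (10+10) = 30. Cumulative: 122
Frame 9: STRIKE. 10 + next two rolls (10+4) = 24. Cumulative: 146
Frame 10: STRIKE. Sum of all frame-10 rolls (10+4+6) = 20. Cumulative: 166

Answer: 166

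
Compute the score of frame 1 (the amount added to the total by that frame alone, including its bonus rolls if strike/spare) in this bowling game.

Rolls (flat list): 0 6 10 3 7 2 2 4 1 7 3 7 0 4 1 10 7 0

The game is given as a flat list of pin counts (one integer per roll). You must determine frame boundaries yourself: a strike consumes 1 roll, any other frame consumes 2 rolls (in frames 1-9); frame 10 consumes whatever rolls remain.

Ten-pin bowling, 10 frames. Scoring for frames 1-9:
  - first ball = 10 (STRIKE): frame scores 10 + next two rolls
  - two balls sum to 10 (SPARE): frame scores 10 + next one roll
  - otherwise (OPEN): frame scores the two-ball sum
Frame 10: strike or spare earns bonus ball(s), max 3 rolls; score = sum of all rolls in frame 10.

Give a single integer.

Answer: 6

Derivation:
Frame 1: OPEN (0+6=6). Cumulative: 6
Frame 2: STRIKE. 10 + next two rolls (3+7) = 20. Cumulative: 26
Frame 3: SPARE (3+7=10). 10 + next roll (2) = 12. Cumulative: 38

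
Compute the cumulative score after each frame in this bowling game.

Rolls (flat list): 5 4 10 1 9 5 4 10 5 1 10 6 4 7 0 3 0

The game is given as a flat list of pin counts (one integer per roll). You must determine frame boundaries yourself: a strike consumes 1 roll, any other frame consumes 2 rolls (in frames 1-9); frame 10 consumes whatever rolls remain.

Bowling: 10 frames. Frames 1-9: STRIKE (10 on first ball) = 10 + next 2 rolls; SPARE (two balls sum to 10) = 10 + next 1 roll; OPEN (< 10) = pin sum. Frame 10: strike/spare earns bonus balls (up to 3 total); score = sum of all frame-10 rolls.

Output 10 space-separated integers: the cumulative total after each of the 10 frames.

Frame 1: OPEN (5+4=9). Cumulative: 9
Frame 2: STRIKE. 10 + next two rolls (1+9) = 20. Cumulative: 29
Frame 3: SPARE (1+9=10). 10 + next roll (5) = 15. Cumulative: 44
Frame 4: OPEN (5+4=9). Cumulative: 53
Frame 5: STRIKE. 10 + next two rolls (5+1) = 16. Cumulative: 69
Frame 6: OPEN (5+1=6). Cumulative: 75
Frame 7: STRIKE. 10 + next two rolls (6+4) = 20. Cumulative: 95
Frame 8: SPARE (6+4=10). 10 + next roll (7) = 17. Cumulative: 112
Frame 9: OPEN (7+0=7). Cumulative: 119
Frame 10: OPEN. Sum of all frame-10 rolls (3+0) = 3. Cumulative: 122

Answer: 9 29 44 53 69 75 95 112 119 122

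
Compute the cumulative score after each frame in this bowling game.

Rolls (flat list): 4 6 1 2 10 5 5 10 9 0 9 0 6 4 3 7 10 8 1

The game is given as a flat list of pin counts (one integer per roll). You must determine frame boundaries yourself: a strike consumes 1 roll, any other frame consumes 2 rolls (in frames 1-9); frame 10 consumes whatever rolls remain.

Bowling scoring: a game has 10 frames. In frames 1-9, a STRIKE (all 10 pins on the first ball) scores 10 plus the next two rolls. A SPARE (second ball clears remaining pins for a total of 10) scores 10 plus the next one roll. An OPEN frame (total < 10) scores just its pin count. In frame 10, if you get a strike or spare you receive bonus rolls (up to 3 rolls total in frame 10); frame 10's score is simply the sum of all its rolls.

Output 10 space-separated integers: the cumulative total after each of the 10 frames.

Frame 1: SPARE (4+6=10). 10 + next roll (1) = 11. Cumulative: 11
Frame 2: OPEN (1+2=3). Cumulative: 14
Frame 3: STRIKE. 10 + next two rolls (5+5) = 20. Cumulative: 34
Frame 4: SPARE (5+5=10). 10 + next roll (10) = 20. Cumulative: 54
Frame 5: STRIKE. 10 + next two rolls (9+0) = 19. Cumulative: 73
Frame 6: OPEN (9+0=9). Cumulative: 82
Frame 7: OPEN (9+0=9). Cumulative: 91
Frame 8: SPARE (6+4=10). 10 + next roll (3) = 13. Cumulative: 104
Frame 9: SPARE (3+7=10). 10 + next roll (10) = 20. Cumulative: 124
Frame 10: STRIKE. Sum of all frame-10 rolls (10+8+1) = 19. Cumulative: 143

Answer: 11 14 34 54 73 82 91 104 124 143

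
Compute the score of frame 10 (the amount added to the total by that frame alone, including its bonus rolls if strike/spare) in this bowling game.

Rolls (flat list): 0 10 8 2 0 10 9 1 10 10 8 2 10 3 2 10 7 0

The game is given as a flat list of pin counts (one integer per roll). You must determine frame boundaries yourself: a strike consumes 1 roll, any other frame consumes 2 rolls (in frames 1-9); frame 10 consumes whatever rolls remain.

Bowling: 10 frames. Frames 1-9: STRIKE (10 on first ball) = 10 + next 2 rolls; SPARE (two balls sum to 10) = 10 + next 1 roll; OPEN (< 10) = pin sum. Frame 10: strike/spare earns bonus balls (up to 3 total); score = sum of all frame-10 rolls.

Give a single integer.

Frame 1: SPARE (0+10=10). 10 + next roll (8) = 18. Cumulative: 18
Frame 2: SPARE (8+2=10). 10 + next roll (0) = 10. Cumulative: 28
Frame 3: SPARE (0+10=10). 10 + next roll (9) = 19. Cumulative: 47
Frame 4: SPARE (9+1=10). 10 + next roll (10) = 20. Cumulative: 67
Frame 5: STRIKE. 10 + next two rolls (10+8) = 28. Cumulative: 95
Frame 6: STRIKE. 10 + next two rolls (8+2) = 20. Cumulative: 115
Frame 7: SPARE (8+2=10). 10 + next roll (10) = 20. Cumulative: 135
Frame 8: STRIKE. 10 + next two rolls (3+2) = 15. Cumulative: 150
Frame 9: OPEN (3+2=5). Cumulative: 155
Frame 10: STRIKE. Sum of all frame-10 rolls (10+7+0) = 17. Cumulative: 172

Answer: 17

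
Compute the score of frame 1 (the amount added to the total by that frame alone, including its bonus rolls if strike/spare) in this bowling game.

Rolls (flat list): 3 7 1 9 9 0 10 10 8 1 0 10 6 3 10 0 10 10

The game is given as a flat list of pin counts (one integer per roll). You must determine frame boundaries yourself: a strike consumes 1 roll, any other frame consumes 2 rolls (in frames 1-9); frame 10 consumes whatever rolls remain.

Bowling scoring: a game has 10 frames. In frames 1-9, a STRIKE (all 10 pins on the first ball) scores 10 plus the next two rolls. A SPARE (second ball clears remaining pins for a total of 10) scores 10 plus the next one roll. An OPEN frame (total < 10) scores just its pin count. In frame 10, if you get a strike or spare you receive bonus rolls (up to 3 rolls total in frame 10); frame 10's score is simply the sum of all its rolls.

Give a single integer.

Frame 1: SPARE (3+7=10). 10 + next roll (1) = 11. Cumulative: 11
Frame 2: SPARE (1+9=10). 10 + next roll (9) = 19. Cumulative: 30
Frame 3: OPEN (9+0=9). Cumulative: 39

Answer: 11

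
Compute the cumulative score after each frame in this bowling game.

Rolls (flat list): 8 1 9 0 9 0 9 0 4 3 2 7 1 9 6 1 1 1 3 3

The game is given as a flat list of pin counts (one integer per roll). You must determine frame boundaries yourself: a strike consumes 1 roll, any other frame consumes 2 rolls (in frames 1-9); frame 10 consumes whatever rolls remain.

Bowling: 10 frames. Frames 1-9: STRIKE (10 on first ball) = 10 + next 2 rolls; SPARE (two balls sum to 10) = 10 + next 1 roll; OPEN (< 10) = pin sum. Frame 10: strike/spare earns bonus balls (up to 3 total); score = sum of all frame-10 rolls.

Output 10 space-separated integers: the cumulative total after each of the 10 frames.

Answer: 9 18 27 36 43 52 68 75 77 83

Derivation:
Frame 1: OPEN (8+1=9). Cumulative: 9
Frame 2: OPEN (9+0=9). Cumulative: 18
Frame 3: OPEN (9+0=9). Cumulative: 27
Frame 4: OPEN (9+0=9). Cumulative: 36
Frame 5: OPEN (4+3=7). Cumulative: 43
Frame 6: OPEN (2+7=9). Cumulative: 52
Frame 7: SPARE (1+9=10). 10 + next roll (6) = 16. Cumulative: 68
Frame 8: OPEN (6+1=7). Cumulative: 75
Frame 9: OPEN (1+1=2). Cumulative: 77
Frame 10: OPEN. Sum of all frame-10 rolls (3+3) = 6. Cumulative: 83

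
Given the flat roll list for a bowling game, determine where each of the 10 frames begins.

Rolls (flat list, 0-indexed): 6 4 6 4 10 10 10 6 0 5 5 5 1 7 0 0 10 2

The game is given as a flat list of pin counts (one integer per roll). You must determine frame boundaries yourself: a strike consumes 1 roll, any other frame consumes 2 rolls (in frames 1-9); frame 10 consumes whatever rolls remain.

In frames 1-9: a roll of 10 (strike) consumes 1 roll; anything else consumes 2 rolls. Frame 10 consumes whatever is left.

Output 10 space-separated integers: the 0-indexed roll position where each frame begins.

Answer: 0 2 4 5 6 7 9 11 13 15

Derivation:
Frame 1 starts at roll index 0: rolls=6,4 (sum=10), consumes 2 rolls
Frame 2 starts at roll index 2: rolls=6,4 (sum=10), consumes 2 rolls
Frame 3 starts at roll index 4: roll=10 (strike), consumes 1 roll
Frame 4 starts at roll index 5: roll=10 (strike), consumes 1 roll
Frame 5 starts at roll index 6: roll=10 (strike), consumes 1 roll
Frame 6 starts at roll index 7: rolls=6,0 (sum=6), consumes 2 rolls
Frame 7 starts at roll index 9: rolls=5,5 (sum=10), consumes 2 rolls
Frame 8 starts at roll index 11: rolls=5,1 (sum=6), consumes 2 rolls
Frame 9 starts at roll index 13: rolls=7,0 (sum=7), consumes 2 rolls
Frame 10 starts at roll index 15: 3 remaining rolls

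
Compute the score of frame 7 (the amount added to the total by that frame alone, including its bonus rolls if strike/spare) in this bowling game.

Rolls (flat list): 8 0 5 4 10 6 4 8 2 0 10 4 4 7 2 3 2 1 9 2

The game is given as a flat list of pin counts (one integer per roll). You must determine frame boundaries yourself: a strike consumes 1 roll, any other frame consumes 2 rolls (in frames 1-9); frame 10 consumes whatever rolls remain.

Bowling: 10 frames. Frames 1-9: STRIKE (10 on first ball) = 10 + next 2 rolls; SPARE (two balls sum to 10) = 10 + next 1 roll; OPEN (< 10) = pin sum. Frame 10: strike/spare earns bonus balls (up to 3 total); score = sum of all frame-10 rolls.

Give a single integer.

Answer: 8

Derivation:
Frame 1: OPEN (8+0=8). Cumulative: 8
Frame 2: OPEN (5+4=9). Cumulative: 17
Frame 3: STRIKE. 10 + next two rolls (6+4) = 20. Cumulative: 37
Frame 4: SPARE (6+4=10). 10 + next roll (8) = 18. Cumulative: 55
Frame 5: SPARE (8+2=10). 10 + next roll (0) = 10. Cumulative: 65
Frame 6: SPARE (0+10=10). 10 + next roll (4) = 14. Cumulative: 79
Frame 7: OPEN (4+4=8). Cumulative: 87
Frame 8: OPEN (7+2=9). Cumulative: 96
Frame 9: OPEN (3+2=5). Cumulative: 101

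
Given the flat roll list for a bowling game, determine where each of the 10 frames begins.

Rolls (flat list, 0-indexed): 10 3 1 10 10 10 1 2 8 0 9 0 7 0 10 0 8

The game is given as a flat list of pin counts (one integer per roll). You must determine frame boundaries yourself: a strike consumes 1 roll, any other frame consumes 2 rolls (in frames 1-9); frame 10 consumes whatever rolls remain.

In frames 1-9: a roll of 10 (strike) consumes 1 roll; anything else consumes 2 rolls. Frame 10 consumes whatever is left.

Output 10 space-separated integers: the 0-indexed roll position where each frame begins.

Frame 1 starts at roll index 0: roll=10 (strike), consumes 1 roll
Frame 2 starts at roll index 1: rolls=3,1 (sum=4), consumes 2 rolls
Frame 3 starts at roll index 3: roll=10 (strike), consumes 1 roll
Frame 4 starts at roll index 4: roll=10 (strike), consumes 1 roll
Frame 5 starts at roll index 5: roll=10 (strike), consumes 1 roll
Frame 6 starts at roll index 6: rolls=1,2 (sum=3), consumes 2 rolls
Frame 7 starts at roll index 8: rolls=8,0 (sum=8), consumes 2 rolls
Frame 8 starts at roll index 10: rolls=9,0 (sum=9), consumes 2 rolls
Frame 9 starts at roll index 12: rolls=7,0 (sum=7), consumes 2 rolls
Frame 10 starts at roll index 14: 3 remaining rolls

Answer: 0 1 3 4 5 6 8 10 12 14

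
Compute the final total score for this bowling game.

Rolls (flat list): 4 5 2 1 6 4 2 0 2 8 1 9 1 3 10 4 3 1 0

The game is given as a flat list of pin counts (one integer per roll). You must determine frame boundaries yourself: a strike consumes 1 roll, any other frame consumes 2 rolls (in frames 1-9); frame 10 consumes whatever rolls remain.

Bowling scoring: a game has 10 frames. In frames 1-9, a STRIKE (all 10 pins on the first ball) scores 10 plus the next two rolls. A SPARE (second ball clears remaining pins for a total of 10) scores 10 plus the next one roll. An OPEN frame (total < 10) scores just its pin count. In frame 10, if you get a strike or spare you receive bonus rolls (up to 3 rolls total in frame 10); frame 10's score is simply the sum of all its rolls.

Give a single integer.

Answer: 77

Derivation:
Frame 1: OPEN (4+5=9). Cumulative: 9
Frame 2: OPEN (2+1=3). Cumulative: 12
Frame 3: SPARE (6+4=10). 10 + next roll (2) = 12. Cumulative: 24
Frame 4: OPEN (2+0=2). Cumulative: 26
Frame 5: SPARE (2+8=10). 10 + next roll (1) = 11. Cumulative: 37
Frame 6: SPARE (1+9=10). 10 + next roll (1) = 11. Cumulative: 48
Frame 7: OPEN (1+3=4). Cumulative: 52
Frame 8: STRIKE. 10 + next two rolls (4+3) = 17. Cumulative: 69
Frame 9: OPEN (4+3=7). Cumulative: 76
Frame 10: OPEN. Sum of all frame-10 rolls (1+0) = 1. Cumulative: 77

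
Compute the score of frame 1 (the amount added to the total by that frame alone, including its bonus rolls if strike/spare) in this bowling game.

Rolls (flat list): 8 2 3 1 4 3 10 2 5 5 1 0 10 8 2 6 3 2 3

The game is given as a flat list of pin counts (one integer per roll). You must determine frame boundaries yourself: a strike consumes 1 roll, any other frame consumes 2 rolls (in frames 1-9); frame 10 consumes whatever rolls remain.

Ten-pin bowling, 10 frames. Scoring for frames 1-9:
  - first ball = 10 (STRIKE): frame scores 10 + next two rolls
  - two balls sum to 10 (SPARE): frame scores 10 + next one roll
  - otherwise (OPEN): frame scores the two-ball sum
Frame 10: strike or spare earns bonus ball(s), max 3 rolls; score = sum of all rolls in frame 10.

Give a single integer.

Answer: 13

Derivation:
Frame 1: SPARE (8+2=10). 10 + next roll (3) = 13. Cumulative: 13
Frame 2: OPEN (3+1=4). Cumulative: 17
Frame 3: OPEN (4+3=7). Cumulative: 24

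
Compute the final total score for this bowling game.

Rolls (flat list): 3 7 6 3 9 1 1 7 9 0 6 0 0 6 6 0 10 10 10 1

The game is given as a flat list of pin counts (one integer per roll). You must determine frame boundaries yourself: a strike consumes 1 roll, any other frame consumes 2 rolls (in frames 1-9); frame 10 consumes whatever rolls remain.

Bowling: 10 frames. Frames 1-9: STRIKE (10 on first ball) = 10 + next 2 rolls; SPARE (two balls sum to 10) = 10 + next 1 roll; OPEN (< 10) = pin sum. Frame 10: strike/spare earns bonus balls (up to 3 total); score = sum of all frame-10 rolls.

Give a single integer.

Frame 1: SPARE (3+7=10). 10 + next roll (6) = 16. Cumulative: 16
Frame 2: OPEN (6+3=9). Cumulative: 25
Frame 3: SPARE (9+1=10). 10 + next roll (1) = 11. Cumulative: 36
Frame 4: OPEN (1+7=8). Cumulative: 44
Frame 5: OPEN (9+0=9). Cumulative: 53
Frame 6: OPEN (6+0=6). Cumulative: 59
Frame 7: OPEN (0+6=6). Cumulative: 65
Frame 8: OPEN (6+0=6). Cumulative: 71
Frame 9: STRIKE. 10 + next two rolls (10+10) = 30. Cumulative: 101
Frame 10: STRIKE. Sum of all frame-10 rolls (10+10+1) = 21. Cumulative: 122

Answer: 122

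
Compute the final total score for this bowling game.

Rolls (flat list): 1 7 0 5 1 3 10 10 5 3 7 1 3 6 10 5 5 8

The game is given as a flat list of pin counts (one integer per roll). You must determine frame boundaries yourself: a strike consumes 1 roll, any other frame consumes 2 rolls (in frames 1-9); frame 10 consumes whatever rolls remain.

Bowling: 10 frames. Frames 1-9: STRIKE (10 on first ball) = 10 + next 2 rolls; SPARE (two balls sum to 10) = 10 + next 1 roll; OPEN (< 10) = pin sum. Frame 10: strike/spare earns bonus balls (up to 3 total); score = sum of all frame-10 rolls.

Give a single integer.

Frame 1: OPEN (1+7=8). Cumulative: 8
Frame 2: OPEN (0+5=5). Cumulative: 13
Frame 3: OPEN (1+3=4). Cumulative: 17
Frame 4: STRIKE. 10 + next two rolls (10+5) = 25. Cumulative: 42
Frame 5: STRIKE. 10 + next two rolls (5+3) = 18. Cumulative: 60
Frame 6: OPEN (5+3=8). Cumulative: 68
Frame 7: OPEN (7+1=8). Cumulative: 76
Frame 8: OPEN (3+6=9). Cumulative: 85
Frame 9: STRIKE. 10 + next two rolls (5+5) = 20. Cumulative: 105
Frame 10: SPARE. Sum of all frame-10 rolls (5+5+8) = 18. Cumulative: 123

Answer: 123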